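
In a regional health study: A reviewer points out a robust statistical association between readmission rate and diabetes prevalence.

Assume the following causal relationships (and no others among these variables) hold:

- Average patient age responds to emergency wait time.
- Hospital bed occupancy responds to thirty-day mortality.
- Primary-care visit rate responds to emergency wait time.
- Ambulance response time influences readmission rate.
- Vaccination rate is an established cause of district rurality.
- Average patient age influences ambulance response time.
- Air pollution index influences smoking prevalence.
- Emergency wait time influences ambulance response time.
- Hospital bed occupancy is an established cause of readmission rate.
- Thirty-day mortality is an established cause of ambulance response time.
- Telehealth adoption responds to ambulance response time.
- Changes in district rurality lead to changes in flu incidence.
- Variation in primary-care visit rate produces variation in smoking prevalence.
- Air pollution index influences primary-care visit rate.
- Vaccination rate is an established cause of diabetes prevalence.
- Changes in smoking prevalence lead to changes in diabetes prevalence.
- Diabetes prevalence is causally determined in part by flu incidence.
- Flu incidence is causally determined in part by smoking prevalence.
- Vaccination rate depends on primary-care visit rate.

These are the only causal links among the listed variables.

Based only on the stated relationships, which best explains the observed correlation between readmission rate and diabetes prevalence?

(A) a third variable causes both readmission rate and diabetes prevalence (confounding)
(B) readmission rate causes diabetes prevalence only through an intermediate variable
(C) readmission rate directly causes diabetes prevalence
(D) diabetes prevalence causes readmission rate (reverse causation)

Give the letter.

A

Emergency wait time causes readmission rate (emergency wait time → ambulance response time → readmission rate) and diabetes prevalence (emergency wait time → primary-care visit rate → smoking prevalence → diabetes prevalence) — a common cause creating the correlation.
There is no stated path from readmission rate to diabetes prevalence or from diabetes prevalence to readmission rate, so neither direct nor reverse causation applies.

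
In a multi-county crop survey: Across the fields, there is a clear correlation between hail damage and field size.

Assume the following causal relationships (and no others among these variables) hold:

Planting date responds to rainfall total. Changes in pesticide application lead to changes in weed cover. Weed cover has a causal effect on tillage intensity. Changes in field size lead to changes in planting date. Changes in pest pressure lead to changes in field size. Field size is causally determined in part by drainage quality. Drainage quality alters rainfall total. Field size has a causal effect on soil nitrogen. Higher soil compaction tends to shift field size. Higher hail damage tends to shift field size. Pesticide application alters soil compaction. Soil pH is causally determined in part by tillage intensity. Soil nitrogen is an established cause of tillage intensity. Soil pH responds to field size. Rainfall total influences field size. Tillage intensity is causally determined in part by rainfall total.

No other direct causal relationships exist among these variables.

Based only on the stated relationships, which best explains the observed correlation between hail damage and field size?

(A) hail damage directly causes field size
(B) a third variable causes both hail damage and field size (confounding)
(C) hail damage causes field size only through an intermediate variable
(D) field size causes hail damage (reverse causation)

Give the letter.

There is a stated direct causal link hail damage → field size, and no variable causes both hail damage and field size, so the correlation reflects direct causation.

A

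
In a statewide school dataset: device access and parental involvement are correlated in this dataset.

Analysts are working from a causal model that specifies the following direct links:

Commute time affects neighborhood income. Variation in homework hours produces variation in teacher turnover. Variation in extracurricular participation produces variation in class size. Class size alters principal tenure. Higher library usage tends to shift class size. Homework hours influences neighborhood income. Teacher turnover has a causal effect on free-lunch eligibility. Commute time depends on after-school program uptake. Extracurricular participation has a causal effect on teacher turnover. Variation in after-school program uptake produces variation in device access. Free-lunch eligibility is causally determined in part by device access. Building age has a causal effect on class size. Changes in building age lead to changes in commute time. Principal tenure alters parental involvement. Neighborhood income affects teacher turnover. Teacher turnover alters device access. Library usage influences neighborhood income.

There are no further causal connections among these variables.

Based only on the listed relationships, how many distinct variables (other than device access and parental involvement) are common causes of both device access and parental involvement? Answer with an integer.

3

The common causes are: building age (to device access via building age → commute time → neighborhood income → teacher turnover → device access; to parental involvement via building age → class size → principal tenure → parental involvement); extracurricular participation (to device access via extracurricular participation → teacher turnover → device access; to parental involvement via extracurricular participation → class size → principal tenure → parental involvement); library usage (to device access via library usage → neighborhood income → teacher turnover → device access; to parental involvement via library usage → class size → principal tenure → parental involvement).
Every other variable lacks a causal path to at least one of device access and parental involvement.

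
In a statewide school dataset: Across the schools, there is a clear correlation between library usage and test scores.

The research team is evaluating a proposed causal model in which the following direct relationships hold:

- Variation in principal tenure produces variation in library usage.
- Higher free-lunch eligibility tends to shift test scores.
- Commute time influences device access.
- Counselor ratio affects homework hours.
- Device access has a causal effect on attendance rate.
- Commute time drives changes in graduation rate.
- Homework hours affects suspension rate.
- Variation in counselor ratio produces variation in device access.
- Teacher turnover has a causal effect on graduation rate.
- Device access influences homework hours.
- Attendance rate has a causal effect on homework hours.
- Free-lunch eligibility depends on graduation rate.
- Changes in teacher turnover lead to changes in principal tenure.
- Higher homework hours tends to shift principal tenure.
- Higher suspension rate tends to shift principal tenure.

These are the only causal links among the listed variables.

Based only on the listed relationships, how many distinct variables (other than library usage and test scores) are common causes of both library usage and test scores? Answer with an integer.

2

The common causes are: commute time (to library usage via commute time → device access → homework hours → principal tenure → library usage; to test scores via commute time → graduation rate → free-lunch eligibility → test scores); teacher turnover (to library usage via teacher turnover → principal tenure → library usage; to test scores via teacher turnover → graduation rate → free-lunch eligibility → test scores).
Every other variable lacks a causal path to at least one of library usage and test scores.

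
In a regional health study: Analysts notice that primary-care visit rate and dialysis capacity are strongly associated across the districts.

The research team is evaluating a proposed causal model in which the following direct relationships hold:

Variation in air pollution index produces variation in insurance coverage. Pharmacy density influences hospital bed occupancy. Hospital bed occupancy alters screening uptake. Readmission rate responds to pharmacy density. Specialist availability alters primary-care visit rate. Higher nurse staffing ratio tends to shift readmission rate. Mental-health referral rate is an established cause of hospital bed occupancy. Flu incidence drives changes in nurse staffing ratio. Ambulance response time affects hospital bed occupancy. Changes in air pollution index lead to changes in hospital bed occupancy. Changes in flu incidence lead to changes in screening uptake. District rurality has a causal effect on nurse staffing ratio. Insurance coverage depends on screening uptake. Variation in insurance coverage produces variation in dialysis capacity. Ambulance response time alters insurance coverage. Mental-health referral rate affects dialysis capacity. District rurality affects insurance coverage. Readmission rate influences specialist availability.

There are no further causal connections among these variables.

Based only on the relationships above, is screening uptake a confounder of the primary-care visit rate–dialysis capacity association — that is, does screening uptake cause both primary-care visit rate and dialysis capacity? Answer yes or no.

Screening uptake has no stated causal path to primary-care visit rate. A confounder must cause both variables, so screening uptake does not qualify.

no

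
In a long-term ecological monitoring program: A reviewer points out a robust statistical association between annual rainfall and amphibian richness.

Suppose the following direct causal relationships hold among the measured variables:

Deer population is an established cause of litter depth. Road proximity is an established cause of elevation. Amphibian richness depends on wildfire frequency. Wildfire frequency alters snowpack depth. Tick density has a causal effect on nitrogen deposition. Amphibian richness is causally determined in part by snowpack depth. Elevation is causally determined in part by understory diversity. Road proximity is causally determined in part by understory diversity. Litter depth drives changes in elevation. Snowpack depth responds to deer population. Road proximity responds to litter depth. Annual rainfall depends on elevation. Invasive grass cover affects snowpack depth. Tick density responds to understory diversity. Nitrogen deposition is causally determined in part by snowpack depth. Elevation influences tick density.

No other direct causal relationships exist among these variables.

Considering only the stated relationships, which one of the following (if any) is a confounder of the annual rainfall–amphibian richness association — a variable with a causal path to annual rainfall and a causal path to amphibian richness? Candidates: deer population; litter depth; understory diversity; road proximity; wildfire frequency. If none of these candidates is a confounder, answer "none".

Deer population causes annual rainfall (deer population → litter depth → elevation → annual rainfall) and also causes amphibian richness (deer population → snowpack depth → amphibian richness); it is a common cause of both.
Each of the other candidates lacks a causal path to at least one of annual rainfall and amphibian richness, so they do not confound the relationship.

deer population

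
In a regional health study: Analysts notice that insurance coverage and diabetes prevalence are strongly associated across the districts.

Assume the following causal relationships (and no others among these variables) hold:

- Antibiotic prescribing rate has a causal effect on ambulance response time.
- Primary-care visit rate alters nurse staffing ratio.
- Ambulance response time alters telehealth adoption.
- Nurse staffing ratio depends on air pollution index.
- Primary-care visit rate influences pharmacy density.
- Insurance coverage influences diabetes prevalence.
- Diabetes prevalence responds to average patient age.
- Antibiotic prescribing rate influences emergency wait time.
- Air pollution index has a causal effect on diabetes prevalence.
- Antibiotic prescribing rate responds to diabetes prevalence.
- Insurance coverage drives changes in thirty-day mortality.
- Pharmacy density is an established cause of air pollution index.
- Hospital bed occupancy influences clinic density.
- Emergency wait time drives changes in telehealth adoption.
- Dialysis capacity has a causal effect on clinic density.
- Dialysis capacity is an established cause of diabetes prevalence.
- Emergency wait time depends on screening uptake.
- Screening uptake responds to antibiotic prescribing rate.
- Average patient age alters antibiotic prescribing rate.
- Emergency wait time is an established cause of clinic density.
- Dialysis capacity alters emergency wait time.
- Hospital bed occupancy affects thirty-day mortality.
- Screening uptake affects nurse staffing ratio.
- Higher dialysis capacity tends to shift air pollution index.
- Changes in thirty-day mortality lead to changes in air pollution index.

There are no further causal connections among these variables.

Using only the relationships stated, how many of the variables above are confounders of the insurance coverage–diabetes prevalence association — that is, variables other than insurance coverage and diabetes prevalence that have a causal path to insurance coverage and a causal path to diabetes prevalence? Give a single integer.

0

No listed variable has a causal path to both insurance coverage and diabetes prevalence, so there are no common causes.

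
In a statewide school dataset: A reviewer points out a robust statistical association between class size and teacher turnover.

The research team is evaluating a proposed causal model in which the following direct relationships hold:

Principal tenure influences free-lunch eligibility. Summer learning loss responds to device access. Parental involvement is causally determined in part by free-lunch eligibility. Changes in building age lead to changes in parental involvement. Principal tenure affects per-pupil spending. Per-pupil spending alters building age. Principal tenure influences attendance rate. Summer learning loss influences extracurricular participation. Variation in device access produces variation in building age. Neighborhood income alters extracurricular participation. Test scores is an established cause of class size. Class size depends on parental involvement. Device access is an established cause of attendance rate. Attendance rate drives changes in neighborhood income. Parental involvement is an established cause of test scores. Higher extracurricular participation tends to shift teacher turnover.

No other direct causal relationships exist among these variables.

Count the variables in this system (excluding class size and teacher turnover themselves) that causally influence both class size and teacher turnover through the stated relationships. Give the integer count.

2

The common causes are: device access (to class size via device access → building age → parental involvement → class size; to teacher turnover via device access → summer learning loss → extracurricular participation → teacher turnover); principal tenure (to class size via principal tenure → free-lunch eligibility → parental involvement → class size; to teacher turnover via principal tenure → attendance rate → neighborhood income → extracurricular participation → teacher turnover).
Every other variable lacks a causal path to at least one of class size and teacher turnover.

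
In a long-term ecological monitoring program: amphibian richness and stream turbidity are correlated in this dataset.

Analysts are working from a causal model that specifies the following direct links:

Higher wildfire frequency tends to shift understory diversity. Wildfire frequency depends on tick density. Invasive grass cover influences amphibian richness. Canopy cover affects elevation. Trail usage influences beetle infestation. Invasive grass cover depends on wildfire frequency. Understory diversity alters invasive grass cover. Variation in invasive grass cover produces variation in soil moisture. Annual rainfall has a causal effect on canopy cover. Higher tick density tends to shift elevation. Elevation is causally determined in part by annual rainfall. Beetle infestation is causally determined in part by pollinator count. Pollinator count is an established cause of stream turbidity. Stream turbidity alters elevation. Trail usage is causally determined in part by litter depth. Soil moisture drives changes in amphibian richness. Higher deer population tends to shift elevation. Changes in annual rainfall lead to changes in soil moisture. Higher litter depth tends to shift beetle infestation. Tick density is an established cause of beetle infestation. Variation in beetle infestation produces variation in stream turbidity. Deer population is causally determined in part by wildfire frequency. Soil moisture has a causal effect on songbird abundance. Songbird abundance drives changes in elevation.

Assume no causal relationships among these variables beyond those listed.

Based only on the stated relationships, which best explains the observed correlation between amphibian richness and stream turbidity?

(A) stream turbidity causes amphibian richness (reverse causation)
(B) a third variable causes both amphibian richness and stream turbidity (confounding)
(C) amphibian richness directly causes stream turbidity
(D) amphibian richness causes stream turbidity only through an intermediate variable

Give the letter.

Tick density causes amphibian richness (tick density → wildfire frequency → invasive grass cover → amphibian richness) and stream turbidity (tick density → beetle infestation → stream turbidity) — a common cause creating the correlation.
There is no stated path from amphibian richness to stream turbidity or from stream turbidity to amphibian richness, so neither direct nor reverse causation applies.

B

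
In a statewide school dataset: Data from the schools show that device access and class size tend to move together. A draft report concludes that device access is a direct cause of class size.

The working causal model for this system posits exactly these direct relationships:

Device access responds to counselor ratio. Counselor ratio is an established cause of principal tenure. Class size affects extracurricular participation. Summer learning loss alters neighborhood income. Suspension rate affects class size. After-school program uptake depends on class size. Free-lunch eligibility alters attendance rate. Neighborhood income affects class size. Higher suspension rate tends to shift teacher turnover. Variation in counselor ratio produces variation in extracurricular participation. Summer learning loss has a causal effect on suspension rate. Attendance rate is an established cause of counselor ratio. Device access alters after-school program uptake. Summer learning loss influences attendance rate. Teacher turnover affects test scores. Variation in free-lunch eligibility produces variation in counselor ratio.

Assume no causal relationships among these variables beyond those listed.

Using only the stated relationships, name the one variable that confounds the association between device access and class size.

Summer learning loss has a causal path to device access (summer learning loss → attendance rate → counselor ratio → device access) and a separate causal path to class size (summer learning loss → neighborhood income → class size), so it is a common cause of both.
No stated relationship gives device access a causal route to class size, so the correlation is explained by the shared upstream cause rather than a direct effect.

summer learning loss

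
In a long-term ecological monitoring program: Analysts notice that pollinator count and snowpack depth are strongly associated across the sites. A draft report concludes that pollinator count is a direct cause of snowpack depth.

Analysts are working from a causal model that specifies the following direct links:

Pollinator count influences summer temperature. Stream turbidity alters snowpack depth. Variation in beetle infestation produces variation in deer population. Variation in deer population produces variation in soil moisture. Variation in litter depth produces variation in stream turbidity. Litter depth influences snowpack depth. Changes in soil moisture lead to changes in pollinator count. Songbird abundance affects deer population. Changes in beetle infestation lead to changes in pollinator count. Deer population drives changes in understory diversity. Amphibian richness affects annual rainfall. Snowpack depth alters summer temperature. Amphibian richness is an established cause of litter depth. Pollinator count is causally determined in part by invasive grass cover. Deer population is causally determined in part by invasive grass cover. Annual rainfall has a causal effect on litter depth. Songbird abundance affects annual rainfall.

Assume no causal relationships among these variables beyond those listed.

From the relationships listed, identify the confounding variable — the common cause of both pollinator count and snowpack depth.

Songbird abundance has a causal path to pollinator count (songbird abundance → deer population → soil moisture → pollinator count) and a separate causal path to snowpack depth (songbird abundance → annual rainfall → litter depth → snowpack depth), so it is a common cause of both.
No stated relationship gives pollinator count a causal route to snowpack depth, so the correlation is explained by the shared upstream cause rather than a direct effect.

songbird abundance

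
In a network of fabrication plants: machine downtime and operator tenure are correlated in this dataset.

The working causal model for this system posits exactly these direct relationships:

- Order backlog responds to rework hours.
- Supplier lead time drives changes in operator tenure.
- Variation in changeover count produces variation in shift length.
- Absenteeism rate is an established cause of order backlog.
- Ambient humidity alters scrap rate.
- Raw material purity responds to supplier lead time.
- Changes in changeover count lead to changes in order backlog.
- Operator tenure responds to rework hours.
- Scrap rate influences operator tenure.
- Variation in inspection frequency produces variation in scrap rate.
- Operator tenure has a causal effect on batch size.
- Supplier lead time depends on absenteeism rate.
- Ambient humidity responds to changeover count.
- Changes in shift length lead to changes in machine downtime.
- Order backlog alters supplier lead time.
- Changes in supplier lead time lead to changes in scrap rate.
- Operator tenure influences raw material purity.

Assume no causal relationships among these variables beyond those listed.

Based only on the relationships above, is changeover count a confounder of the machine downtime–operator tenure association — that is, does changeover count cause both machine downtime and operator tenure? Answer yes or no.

yes

Changeover count has a causal path to machine downtime (changeover count → shift length → machine downtime) and to operator tenure (changeover count → ambient humidity → scrap rate → operator tenure), so it is a common cause of both — a confounder.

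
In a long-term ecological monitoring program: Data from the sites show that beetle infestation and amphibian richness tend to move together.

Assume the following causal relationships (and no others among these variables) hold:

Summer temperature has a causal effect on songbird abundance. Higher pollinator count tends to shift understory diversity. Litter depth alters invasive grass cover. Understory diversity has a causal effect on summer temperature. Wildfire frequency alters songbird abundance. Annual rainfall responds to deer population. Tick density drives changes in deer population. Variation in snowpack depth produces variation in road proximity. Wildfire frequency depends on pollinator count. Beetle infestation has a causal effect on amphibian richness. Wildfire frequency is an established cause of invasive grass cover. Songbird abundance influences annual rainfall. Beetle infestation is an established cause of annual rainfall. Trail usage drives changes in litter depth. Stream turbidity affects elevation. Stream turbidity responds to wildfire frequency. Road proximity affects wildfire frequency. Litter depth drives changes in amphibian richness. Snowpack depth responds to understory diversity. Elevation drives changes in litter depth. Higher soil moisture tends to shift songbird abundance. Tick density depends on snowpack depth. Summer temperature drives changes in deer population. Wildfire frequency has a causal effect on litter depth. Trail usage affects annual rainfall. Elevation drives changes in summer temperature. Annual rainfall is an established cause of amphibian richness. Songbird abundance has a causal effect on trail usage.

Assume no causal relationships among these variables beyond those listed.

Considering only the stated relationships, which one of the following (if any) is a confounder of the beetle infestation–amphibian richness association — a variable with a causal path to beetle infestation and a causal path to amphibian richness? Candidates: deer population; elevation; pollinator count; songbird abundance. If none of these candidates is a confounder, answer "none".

none

None of the listed candidates has causal paths to both beetle infestation and amphibian richness in the stated relationships, so none is a common cause.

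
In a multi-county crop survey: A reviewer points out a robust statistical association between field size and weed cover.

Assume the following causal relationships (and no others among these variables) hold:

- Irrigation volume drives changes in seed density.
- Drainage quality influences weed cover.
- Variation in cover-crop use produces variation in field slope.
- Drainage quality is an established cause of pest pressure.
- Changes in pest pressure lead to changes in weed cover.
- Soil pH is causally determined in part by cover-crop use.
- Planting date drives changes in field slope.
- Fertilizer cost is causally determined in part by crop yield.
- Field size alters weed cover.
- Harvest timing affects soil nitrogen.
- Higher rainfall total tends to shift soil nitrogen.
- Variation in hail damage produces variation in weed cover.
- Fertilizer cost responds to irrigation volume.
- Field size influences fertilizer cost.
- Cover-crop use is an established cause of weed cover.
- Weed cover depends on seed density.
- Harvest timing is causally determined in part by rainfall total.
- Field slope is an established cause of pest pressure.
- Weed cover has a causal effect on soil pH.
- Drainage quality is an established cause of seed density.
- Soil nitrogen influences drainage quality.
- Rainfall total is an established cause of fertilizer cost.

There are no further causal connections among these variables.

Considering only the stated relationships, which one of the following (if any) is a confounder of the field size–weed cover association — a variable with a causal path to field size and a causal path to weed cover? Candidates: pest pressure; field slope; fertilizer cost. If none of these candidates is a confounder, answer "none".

none

None of the listed candidates has causal paths to both field size and weed cover in the stated relationships, so none is a common cause.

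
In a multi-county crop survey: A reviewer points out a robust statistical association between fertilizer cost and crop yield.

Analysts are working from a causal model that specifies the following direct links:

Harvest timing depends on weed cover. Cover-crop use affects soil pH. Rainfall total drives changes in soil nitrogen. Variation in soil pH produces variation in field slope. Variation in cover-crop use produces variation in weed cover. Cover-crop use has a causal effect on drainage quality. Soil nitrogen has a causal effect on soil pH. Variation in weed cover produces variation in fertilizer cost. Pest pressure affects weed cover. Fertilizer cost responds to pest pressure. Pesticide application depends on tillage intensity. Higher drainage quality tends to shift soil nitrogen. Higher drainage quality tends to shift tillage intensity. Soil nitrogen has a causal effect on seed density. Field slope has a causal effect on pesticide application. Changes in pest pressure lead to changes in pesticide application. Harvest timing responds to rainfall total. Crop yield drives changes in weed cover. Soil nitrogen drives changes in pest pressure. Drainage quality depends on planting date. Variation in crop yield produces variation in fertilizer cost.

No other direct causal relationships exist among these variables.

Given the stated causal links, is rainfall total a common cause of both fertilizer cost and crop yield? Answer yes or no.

Rainfall total has no stated causal path to crop yield. A confounder must cause both variables, so rainfall total does not qualify.

no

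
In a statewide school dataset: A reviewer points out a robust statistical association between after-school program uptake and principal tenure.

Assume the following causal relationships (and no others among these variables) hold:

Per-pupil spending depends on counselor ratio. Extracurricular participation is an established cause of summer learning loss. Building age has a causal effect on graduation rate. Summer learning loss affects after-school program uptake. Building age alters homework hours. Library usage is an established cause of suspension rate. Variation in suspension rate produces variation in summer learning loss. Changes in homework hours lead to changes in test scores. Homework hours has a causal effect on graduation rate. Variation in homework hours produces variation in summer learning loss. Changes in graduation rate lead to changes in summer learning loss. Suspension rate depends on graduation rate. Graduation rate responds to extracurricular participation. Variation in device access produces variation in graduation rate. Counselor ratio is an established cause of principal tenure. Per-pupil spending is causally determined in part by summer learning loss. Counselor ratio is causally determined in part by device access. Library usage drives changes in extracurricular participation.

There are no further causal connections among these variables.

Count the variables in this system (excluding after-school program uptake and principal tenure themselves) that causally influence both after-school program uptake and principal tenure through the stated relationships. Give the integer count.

1

The common causes are: device access (to after-school program uptake via device access → graduation rate → summer learning loss → after-school program uptake; to principal tenure via device access → counselor ratio → principal tenure).
Every other variable lacks a causal path to at least one of after-school program uptake and principal tenure.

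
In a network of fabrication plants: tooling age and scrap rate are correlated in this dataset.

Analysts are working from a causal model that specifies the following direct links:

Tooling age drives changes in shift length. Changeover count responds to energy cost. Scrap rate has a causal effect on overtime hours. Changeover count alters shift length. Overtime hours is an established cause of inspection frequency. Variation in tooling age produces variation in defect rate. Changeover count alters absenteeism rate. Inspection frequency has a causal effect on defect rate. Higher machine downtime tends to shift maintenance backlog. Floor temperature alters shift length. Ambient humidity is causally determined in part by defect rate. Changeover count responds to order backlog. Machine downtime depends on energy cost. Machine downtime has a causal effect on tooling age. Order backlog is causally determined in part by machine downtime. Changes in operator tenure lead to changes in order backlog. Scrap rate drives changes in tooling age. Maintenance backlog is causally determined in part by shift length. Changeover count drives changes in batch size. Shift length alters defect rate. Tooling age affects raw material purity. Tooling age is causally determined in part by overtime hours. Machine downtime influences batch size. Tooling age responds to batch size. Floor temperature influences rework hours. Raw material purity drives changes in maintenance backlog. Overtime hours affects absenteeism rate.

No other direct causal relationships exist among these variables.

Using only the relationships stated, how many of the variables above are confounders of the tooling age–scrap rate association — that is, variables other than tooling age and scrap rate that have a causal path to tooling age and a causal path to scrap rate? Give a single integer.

0

No listed variable has a causal path to both tooling age and scrap rate, so there are no common causes.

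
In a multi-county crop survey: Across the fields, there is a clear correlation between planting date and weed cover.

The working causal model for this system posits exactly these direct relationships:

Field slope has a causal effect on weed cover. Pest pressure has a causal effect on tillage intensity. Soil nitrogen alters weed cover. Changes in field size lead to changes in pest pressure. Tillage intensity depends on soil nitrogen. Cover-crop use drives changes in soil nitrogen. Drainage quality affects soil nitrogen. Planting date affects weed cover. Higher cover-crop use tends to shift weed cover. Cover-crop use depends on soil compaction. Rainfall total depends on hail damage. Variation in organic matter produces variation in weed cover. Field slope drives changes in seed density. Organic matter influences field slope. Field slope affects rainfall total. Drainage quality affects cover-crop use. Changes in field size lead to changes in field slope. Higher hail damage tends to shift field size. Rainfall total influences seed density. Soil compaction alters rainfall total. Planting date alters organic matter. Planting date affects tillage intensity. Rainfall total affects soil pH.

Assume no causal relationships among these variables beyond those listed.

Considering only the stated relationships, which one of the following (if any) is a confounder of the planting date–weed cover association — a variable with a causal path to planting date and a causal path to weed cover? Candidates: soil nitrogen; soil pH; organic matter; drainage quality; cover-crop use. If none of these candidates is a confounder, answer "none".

None of the listed candidates has causal paths to both planting date and weed cover in the stated relationships, so none is a common cause.

none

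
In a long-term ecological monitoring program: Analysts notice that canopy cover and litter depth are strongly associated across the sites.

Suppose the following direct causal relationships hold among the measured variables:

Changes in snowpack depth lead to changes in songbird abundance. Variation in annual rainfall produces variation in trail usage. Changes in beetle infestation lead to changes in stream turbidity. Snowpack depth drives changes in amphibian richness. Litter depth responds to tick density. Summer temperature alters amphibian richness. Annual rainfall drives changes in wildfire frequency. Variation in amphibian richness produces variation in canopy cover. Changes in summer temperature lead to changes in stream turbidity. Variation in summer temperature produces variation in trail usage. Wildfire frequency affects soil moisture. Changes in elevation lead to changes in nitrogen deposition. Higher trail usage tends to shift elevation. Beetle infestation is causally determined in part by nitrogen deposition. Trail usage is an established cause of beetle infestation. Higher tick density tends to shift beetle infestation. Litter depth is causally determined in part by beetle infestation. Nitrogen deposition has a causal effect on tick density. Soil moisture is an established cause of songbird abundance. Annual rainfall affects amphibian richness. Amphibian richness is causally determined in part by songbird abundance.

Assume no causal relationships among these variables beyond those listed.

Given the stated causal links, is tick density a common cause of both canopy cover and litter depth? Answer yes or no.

no

Tick density has no stated causal path to canopy cover. A confounder must cause both variables, so tick density does not qualify.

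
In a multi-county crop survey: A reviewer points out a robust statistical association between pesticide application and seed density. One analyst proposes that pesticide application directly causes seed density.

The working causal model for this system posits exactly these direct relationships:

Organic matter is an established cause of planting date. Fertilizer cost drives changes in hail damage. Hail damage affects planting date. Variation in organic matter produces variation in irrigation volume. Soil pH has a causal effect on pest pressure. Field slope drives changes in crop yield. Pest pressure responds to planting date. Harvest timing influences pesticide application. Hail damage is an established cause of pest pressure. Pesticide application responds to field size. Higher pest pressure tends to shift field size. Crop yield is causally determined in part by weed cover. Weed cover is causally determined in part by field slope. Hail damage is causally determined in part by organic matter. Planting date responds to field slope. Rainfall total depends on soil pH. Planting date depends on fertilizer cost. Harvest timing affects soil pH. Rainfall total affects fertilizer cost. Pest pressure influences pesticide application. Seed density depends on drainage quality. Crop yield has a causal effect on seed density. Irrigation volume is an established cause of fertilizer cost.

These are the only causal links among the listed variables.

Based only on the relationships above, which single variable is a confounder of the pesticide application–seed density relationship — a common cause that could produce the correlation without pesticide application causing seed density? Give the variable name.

field slope

Field slope has a causal path to pesticide application (field slope → planting date → pest pressure → pesticide application) and a separate causal path to seed density (field slope → crop yield → seed density), so it is a common cause of both.
No stated relationship gives pesticide application a causal route to seed density, so the correlation is explained by the shared upstream cause rather than a direct effect.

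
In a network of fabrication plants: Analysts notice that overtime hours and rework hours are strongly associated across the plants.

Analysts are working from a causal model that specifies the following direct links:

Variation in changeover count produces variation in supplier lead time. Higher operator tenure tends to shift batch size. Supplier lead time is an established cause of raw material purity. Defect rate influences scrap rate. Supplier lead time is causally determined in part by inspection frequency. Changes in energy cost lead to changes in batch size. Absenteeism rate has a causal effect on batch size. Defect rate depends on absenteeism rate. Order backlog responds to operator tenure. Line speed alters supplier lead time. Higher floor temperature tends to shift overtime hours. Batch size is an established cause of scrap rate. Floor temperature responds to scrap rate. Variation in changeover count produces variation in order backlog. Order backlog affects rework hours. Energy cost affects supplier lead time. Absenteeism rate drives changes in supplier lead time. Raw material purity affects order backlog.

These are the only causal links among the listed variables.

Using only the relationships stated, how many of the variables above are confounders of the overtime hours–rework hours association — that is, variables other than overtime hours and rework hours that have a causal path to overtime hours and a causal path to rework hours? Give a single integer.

The common causes are: absenteeism rate (to overtime hours via absenteeism rate → batch size → scrap rate → floor temperature → overtime hours; to rework hours via absenteeism rate → supplier lead time → raw material purity → order backlog → rework hours); energy cost (to overtime hours via energy cost → batch size → scrap rate → floor temperature → overtime hours; to rework hours via energy cost → supplier lead time → raw material purity → order backlog → rework hours); operator tenure (to overtime hours via operator tenure → batch size → scrap rate → floor temperature → overtime hours; to rework hours via operator tenure → order backlog → rework hours).
Every other variable lacks a causal path to at least one of overtime hours and rework hours.

3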